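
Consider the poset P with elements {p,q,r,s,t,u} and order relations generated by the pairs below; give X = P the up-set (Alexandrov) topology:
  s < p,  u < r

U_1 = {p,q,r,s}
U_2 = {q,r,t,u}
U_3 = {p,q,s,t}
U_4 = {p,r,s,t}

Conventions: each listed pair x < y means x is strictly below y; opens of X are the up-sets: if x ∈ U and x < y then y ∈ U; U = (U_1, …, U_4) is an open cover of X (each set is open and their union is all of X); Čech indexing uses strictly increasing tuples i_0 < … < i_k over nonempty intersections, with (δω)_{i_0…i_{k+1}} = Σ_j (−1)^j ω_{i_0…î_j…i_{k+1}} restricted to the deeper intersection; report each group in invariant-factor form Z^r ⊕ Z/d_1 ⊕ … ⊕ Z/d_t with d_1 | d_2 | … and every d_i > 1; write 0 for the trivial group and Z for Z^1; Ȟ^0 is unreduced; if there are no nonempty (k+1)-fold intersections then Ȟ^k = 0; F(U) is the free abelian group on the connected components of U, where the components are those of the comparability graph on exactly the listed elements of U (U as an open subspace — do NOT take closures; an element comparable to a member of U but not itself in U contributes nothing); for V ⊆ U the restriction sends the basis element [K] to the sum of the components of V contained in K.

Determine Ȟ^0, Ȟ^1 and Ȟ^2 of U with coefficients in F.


nonempty overlaps:
  U12={q,r} U13={p,q,s} U14={p,r,s} U23={q,t} U24={r,t} U34={p,s,t}
  U123={q} U124={r} U134={p,s} U234={t}
components per intersection:
  U1: {p,s} {q} {r}
  U2: {q} {r,u} {t}
  U3: {p,s} {q} {t}
  U4: {p,s} {r} {t}
  U12: {q} {r}
  U13: {p,s} {q}
  U14: {p,s} {r}
  U23: {q} {t}
  U24: {r} {t}
  U34: {p,s} {t}
  U123: {q}
  U124: {r}
  U134: {p,s}
  U234: {t}
C dims 12,12,4; δ0: rk 8, SNF 1^8; δ1: rk 4, SNF 1^4
degree 0: 12−8−0 = 4 → Ȟ^0 ≅ Z^4
degree 1: 12−4−8 = 0 → Ȟ^1 ≅ 0
degree 2: 4−0−4 = 0 → Ȟ^2 ≅ 0

Ȟ^0 ≅ Z^4,  Ȟ^1 ≅ 0,  Ȟ^2 ≅ 0


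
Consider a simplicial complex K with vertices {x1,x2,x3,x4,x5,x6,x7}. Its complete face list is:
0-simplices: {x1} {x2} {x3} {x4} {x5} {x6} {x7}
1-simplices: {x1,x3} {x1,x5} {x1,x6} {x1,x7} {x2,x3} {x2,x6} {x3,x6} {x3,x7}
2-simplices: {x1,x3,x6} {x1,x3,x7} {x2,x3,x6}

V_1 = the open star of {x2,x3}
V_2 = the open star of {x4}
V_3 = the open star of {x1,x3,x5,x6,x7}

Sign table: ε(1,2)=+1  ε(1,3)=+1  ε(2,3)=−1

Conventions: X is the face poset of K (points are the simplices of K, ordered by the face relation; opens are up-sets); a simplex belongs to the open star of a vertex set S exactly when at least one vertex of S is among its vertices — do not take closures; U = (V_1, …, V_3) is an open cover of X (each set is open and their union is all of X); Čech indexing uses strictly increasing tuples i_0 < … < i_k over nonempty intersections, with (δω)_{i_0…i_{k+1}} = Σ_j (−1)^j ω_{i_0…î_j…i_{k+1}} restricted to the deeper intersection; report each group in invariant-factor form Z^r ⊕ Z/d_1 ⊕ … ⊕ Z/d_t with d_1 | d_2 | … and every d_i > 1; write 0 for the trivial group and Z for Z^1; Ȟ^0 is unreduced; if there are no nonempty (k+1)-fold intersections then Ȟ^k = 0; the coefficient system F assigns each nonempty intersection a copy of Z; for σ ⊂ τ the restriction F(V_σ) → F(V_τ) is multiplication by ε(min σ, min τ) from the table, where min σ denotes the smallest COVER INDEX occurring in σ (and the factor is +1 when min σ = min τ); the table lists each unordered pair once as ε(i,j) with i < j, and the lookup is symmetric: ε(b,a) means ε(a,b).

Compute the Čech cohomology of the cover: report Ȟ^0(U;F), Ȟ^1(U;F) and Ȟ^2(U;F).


Ȟ^0 ≅ Z^2,  Ȟ^1 ≅ 0,  Ȟ^2 ≅ 0

nerve of the cover:
  V1={{x2},{x3},{x1,x3},{x2,x3},{x2,x6},{x3,x6},{x3,x7},{x1,x3,x6},{x1,x3,x7},{x2,x3,x6}} V2={{x4}} V3={{x1},{x3},{x5},{x6},{x7},{x1,x3},{x1,x5},{x1,x6},{x1,x7},{x2,x3},{x2,x6},{x3,x6},{x3,x7},{x1,x3,x6},{x1,x3,x7},{x2,x3,x6}}
  V13={{x3},{x1,x3},{x2,x3},{x2,x6},{x3,x6},{x3,x7},{x1,x3,x6},{x1,x3,x7},{x2,x3,x6}}
C dims 3,1; δ0: rk 1, SNF 1^1
Ȟ^0 = (3 − 1) − 0 = 2, so Ȟ^0 ≅ Z^2
Ȟ^1 = (1 − 0) − 1 = 0, so Ȟ^1 ≅ 0
Ȟ^2 = (0 − 0) − 0 = 0, so Ȟ^2 ≅ 0


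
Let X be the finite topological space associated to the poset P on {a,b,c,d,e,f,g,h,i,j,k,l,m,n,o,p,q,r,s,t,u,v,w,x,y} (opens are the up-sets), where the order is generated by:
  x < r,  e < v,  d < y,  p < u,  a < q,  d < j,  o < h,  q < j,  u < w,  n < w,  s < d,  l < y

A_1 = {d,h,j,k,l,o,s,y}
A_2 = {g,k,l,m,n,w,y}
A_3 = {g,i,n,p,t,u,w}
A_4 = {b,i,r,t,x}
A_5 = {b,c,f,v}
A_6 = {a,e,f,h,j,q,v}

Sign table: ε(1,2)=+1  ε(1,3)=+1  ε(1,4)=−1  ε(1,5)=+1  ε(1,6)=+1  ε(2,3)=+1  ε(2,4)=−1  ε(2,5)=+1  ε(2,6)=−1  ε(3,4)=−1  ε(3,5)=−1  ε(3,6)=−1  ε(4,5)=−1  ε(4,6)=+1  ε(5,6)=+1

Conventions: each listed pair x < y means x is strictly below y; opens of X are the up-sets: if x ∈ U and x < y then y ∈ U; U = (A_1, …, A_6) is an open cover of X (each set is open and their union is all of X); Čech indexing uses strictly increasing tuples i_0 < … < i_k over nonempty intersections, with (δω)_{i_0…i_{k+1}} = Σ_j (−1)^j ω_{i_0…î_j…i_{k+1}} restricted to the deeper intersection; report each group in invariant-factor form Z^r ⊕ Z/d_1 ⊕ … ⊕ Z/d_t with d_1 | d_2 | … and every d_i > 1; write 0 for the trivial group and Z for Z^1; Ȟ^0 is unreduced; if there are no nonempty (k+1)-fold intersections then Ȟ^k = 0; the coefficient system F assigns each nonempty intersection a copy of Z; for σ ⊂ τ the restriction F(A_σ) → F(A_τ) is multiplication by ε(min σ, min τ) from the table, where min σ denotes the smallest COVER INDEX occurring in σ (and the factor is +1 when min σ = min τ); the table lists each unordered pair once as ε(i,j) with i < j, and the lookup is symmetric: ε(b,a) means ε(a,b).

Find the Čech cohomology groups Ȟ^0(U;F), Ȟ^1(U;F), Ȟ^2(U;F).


Ȟ^0 ≅ Z,  Ȟ^1 ≅ Z,  Ȟ^2 ≅ 0

nonempty overlaps:
  A12={k,l,y} A16={h,j} A23={g,n,w} A34={i,t} A45={b} A56={f,v}
C dims 6,6; δ0: rk 5, SNF 1^5
degree 0: 6−5−0 = 1 → Ȟ^0 ≅ Z
degree 1: 6−0−5 = 1 → Ȟ^1 ≅ Z
degree 2: 0−0−0 = 0 → Ȟ^2 ≅ 0


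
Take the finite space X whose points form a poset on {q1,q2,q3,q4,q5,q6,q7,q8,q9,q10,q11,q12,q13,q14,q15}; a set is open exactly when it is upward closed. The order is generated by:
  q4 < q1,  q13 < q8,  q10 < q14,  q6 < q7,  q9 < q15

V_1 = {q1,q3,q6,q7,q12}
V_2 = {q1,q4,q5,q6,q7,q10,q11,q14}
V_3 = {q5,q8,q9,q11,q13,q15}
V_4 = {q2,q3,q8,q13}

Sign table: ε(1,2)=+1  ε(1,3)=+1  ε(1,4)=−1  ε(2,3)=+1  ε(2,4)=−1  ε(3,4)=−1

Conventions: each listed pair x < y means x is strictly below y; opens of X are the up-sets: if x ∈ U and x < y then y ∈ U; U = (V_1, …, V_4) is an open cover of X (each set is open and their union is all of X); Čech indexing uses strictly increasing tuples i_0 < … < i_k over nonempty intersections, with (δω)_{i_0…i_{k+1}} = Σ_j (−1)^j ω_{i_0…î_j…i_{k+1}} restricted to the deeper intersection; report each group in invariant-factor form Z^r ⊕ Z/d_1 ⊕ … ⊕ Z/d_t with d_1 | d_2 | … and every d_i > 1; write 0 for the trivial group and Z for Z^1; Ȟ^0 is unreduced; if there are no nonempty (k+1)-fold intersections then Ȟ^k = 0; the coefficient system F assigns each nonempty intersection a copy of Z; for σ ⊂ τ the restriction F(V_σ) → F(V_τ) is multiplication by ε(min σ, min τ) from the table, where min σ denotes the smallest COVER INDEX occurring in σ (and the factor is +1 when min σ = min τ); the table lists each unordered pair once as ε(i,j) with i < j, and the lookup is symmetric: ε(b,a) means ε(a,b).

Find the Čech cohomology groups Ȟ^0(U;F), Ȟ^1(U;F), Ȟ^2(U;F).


nonempty overlaps:
  V12={q1,q6,q7} V14={q3} V23={q5,q11} V34={q8,q13}
C dims 4,4; δ0: rk 3, SNF 1^3
degree 0: 4−3−0 = 1 → Ȟ^0 ≅ Z
degree 1: 4−0−3 = 1 → Ȟ^1 ≅ Z
degree 2: 0−0−0 = 0 → Ȟ^2 ≅ 0

Ȟ^0 = Z; Ȟ^1 = Z; Ȟ^2 = 0


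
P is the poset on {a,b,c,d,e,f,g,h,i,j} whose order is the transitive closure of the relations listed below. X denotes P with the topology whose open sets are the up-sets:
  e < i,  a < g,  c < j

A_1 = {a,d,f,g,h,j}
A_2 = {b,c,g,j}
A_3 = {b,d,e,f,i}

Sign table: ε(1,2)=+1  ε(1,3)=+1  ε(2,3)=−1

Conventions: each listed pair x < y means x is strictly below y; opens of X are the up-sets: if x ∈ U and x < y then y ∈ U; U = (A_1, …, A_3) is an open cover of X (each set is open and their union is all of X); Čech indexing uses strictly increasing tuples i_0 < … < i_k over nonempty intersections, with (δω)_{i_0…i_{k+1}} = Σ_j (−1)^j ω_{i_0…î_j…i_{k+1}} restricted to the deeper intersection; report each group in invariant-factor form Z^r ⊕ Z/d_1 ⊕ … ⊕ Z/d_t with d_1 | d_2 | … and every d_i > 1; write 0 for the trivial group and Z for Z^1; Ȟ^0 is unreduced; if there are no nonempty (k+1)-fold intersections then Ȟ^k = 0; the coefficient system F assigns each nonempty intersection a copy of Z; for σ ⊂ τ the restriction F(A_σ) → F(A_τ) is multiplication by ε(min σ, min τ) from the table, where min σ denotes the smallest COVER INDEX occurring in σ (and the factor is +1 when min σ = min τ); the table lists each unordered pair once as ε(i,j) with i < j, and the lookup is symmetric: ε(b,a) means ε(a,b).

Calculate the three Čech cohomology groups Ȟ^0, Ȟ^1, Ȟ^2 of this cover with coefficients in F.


Ȟ^0 ≅ 0, Ȟ^1 ≅ Z/2, Ȟ^2 ≅ 0

nonempty overlaps:
  A12={g,j} A13={d,f} A23={b}
C dims 3,3; δ0: rk 3, SNF 1^2·2
degree 0: 3−3−0 = 0 → Ȟ^0 ≅ 0
degree 1: 3−0−3 = 0 plus torsion [2] → Ȟ^1 ≅ Z/2
degree 2: 0−0−0 = 0 → Ȟ^2 ≅ 0


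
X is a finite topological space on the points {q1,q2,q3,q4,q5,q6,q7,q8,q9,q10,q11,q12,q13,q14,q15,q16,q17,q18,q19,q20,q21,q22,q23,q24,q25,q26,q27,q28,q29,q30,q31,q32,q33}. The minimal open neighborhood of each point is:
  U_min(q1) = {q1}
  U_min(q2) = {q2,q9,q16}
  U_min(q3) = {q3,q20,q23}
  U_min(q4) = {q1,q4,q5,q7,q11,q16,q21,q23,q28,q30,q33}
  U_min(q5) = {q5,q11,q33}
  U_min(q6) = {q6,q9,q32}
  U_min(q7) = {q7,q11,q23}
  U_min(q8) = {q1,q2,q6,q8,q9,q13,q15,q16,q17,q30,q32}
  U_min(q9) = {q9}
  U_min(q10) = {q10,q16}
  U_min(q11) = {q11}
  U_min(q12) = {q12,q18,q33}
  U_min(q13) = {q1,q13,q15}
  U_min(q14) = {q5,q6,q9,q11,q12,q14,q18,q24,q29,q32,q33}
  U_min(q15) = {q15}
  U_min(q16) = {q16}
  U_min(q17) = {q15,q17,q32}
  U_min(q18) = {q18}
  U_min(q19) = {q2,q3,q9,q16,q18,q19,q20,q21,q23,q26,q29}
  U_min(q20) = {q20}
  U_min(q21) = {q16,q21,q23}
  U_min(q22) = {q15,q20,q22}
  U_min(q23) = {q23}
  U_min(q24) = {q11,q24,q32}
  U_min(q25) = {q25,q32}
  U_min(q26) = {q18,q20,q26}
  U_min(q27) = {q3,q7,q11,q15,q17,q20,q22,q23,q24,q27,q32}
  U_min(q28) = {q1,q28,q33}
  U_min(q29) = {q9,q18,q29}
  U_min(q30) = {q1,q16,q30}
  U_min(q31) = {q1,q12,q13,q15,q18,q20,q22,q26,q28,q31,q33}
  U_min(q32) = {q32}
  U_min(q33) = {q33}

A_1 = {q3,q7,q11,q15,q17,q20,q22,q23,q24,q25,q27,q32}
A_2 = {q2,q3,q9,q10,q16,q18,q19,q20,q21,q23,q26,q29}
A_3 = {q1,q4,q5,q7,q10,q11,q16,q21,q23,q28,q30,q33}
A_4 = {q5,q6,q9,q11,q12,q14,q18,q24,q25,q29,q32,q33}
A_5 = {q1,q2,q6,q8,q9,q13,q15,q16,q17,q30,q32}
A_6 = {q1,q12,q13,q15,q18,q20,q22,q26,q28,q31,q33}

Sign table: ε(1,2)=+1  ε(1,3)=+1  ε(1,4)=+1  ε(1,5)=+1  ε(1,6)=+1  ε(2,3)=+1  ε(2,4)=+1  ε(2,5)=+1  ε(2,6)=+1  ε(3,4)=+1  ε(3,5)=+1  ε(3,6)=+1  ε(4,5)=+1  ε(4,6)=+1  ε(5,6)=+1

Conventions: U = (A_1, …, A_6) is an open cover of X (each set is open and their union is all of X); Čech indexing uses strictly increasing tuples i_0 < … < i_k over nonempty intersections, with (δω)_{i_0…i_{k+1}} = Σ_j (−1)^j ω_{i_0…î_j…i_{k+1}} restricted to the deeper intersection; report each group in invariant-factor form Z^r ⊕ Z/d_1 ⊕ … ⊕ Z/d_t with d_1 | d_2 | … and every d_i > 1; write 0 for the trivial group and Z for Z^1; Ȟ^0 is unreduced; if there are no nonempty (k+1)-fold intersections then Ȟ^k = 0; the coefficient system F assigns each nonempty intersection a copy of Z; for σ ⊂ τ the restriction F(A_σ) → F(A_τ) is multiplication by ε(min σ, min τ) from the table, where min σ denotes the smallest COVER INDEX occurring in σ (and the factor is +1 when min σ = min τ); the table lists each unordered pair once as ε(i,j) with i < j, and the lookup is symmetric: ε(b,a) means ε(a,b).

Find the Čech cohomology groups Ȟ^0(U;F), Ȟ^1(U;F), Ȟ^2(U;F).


Ȟ^0(U;F) ≅ Z; Ȟ^1(U;F) ≅ 0; Ȟ^2(U;F) ≅ Z/2

nerve of the cover:
  A12={q3,q20,q23} A13={q7,q11,q23} A14={q11,q24,q25,q32} A15={q15,q17,q32} A16={q15,q20,q22} A23={q10,q16,q21,q23} A24={q9,q18,q29} A25={q2,q9,q16} A26={q18,q20,q26} A34={q5,q11,q33} A35={q1,q16,q30} A36={q1,q28,q33} A45={q6,q9,q32} A46={q12,q18,q33} A56={q1,q13,q15}
  A123={q23} A126={q20} A134={q11} A145={q32} A156={q15} A235={q16} A245={q9} A246={q18} A346={q33} A356={q1}
C dims 6,15,10; δ0: rk 5, SNF 1^5; δ1: rk 10, SNF 1^9·2
Ȟ^0 = (6 − 5) − 0 = 1, so Ȟ^0 ≅ Z
Ȟ^1 = (15 − 10) − 5 = 0, so Ȟ^1 ≅ 0
Ȟ^2 = (10 − 0) − 10 = 0 plus torsion [2], so Ȟ^2 ≅ Z/2


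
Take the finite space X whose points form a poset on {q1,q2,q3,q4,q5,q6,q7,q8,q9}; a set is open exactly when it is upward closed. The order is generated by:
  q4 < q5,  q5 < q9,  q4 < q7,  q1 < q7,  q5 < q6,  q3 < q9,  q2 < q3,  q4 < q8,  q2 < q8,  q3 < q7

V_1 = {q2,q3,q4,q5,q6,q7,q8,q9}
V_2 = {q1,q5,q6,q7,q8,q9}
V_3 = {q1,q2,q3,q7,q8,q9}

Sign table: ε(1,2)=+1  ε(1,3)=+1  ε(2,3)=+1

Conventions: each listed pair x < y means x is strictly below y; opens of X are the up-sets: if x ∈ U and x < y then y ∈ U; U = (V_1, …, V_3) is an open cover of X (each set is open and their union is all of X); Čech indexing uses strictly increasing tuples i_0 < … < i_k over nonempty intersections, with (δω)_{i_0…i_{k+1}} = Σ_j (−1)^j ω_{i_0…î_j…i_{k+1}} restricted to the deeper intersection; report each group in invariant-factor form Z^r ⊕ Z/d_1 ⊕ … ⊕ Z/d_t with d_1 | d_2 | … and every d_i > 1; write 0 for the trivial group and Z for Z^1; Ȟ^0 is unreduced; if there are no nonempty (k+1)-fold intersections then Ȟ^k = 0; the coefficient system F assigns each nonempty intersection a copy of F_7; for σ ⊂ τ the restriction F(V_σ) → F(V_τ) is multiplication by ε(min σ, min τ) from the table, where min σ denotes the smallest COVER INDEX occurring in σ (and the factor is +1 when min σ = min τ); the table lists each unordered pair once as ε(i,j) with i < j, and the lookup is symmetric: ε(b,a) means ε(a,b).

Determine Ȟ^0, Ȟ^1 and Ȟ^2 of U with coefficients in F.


nonempty overlaps:
  V12={q5,q6,q7,q8,q9} V13={q2,q3,q7,q8,q9} V23={q1,q7,q8,q9}
  V123={q7,q8,q9}
C dims 3,3,1; δ0: rk_F7 2; δ1: rk_F7 1
degree 0: 3−2−0 = 1 → Ȟ^0 ≅ Z/7
degree 1: 3−1−2 = 0 → Ȟ^1 ≅ 0
degree 2: 1−0−1 = 0 → Ȟ^2 ≅ 0

Ȟ^0(U;F) ≅ Z/7,  Ȟ^1(U;F) ≅ 0,  Ȟ^2(U;F) ≅ 0


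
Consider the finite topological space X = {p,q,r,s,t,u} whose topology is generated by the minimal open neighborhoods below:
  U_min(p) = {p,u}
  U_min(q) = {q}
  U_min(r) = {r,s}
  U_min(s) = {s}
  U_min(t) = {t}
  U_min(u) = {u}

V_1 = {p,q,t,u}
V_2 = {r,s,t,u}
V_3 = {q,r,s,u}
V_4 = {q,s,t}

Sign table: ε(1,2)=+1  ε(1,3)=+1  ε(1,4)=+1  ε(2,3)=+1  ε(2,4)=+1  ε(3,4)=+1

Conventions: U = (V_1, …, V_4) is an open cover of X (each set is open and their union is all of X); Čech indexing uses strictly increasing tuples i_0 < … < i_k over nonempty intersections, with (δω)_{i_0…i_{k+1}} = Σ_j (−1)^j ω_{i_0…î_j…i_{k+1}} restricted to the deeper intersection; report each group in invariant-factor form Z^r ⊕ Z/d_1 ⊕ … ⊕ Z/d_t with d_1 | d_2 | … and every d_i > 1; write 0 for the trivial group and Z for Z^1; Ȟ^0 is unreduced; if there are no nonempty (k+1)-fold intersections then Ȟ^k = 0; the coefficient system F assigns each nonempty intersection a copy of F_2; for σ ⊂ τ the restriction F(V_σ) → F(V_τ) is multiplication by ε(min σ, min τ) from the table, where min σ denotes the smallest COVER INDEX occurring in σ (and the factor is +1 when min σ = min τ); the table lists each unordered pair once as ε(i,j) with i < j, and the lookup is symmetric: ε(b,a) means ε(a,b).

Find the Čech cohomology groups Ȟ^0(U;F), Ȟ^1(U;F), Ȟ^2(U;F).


Ȟ^0 = Z/2,  Ȟ^1 = 0,  Ȟ^2 = Z/2

nonempty intersections:
  V12={t,u} V13={q,u} V14={q,t} V23={r,s,u} V24={s,t} V34={q,s}
  V123={u} V124={t} V134={q} V234={s}
C dims 4,6,4; δ0: rk_F2 3; δ1: rk_F2 3
Ȟ^0: (4−3)−0=1 ⇒ Z/2
Ȟ^1: (6−3)−3=0 ⇒ 0
Ȟ^2: (4−0)−3=1 ⇒ Z/2


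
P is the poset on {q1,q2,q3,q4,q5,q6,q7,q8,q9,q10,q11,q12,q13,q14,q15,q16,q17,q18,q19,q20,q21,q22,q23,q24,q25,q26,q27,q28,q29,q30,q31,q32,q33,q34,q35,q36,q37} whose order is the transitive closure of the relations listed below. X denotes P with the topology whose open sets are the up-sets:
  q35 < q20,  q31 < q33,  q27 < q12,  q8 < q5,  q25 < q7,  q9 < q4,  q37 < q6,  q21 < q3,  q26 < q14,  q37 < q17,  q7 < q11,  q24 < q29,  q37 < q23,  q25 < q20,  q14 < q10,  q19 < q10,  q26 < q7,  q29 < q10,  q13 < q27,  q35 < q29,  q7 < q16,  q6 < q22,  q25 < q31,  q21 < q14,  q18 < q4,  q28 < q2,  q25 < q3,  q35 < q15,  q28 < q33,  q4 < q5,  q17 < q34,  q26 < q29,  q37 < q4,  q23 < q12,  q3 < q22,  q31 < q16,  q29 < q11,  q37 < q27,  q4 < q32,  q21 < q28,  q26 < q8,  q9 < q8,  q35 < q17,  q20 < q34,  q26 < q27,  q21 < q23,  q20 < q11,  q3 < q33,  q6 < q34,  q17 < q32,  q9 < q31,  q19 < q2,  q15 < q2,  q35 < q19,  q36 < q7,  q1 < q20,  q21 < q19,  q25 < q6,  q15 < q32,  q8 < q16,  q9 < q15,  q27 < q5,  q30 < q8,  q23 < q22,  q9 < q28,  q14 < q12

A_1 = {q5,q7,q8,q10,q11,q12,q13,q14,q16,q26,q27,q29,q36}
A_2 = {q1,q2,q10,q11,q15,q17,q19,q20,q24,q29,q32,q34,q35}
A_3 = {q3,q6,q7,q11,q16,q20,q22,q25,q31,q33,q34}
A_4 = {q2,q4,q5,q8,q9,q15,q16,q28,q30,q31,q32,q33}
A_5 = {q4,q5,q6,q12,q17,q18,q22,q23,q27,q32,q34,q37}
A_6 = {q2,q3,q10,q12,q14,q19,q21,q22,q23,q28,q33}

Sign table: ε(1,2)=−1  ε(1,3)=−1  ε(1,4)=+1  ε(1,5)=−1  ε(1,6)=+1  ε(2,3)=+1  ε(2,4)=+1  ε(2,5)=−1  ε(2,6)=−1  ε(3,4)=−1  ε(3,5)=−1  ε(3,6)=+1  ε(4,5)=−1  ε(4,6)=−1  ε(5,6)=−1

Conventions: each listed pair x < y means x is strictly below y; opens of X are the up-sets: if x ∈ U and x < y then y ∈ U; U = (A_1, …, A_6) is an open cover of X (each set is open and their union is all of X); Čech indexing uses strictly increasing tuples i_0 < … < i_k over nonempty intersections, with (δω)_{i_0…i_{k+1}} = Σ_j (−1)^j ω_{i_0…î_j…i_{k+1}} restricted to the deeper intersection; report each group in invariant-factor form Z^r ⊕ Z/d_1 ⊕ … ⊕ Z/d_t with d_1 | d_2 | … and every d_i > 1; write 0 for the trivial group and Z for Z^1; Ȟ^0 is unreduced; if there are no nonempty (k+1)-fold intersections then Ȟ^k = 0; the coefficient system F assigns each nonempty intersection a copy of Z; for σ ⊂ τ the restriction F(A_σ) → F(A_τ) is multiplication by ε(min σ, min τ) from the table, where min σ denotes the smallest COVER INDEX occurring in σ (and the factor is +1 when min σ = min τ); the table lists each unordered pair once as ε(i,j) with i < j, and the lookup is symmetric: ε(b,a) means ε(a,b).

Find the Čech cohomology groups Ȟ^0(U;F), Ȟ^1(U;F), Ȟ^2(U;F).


nerve simplices:
  A12={q10,q11,q29} A13={q7,q11,q16} A14={q5,q8,q16} A15={q5,q12,q27} A16={q10,q12,q14} A23={q11,q20,q34} A24={q2,q15,q32} A25={q17,q32,q34} A26={q2,q10,q19} A34={q16,q31,q33} A35={q6,q22,q34} A36={q3,q22,q33} A45={q4,q5,q32} A46={q2,q28,q33} A56={q12,q22,q23}
  A123={q11} A126={q10} A134={q16} A145={q5} A156={q12} A235={q34} A245={q32} A246={q2} A346={q33} A356={q22}
C dims 6,15,10; δ0: rk 6, SNF 1^5·2; δ1: rk 9, SNF 1^9
degree 0: 6−6−0 = 0 → Ȟ^0 ≅ 0
degree 1: 15−9−6 = 0 plus torsion [2] → Ȟ^1 ≅ Z/2
degree 2: 10−0−9 = 1 → Ȟ^2 ≅ Z

Ȟ^0 = 0, Ȟ^1 = Z/2 and Ȟ^2 = Z


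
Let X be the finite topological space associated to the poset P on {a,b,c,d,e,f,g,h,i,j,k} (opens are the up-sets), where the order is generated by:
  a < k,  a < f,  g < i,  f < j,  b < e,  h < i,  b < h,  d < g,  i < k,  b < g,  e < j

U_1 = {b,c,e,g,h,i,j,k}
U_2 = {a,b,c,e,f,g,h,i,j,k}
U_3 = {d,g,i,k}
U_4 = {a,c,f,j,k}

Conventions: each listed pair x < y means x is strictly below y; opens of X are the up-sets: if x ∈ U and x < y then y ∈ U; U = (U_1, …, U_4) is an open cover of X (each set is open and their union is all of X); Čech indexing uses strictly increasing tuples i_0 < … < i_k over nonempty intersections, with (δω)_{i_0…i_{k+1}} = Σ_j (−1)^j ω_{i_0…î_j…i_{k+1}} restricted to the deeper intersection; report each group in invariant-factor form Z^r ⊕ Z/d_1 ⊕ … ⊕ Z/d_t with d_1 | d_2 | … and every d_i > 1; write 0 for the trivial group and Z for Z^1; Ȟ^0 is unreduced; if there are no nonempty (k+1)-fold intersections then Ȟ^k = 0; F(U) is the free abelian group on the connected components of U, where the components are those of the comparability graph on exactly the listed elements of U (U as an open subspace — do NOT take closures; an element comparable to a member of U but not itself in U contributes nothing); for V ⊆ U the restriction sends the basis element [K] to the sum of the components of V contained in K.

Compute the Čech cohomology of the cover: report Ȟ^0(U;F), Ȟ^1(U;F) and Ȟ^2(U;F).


nerve of the cover:
  U12={b,c,e,g,h,i,j,k} U13={g,i,k} U14={c,j,k} U23={g,i,k} U24={a,c,f,j,k} U34={k}
  U123={g,i,k} U124={c,j,k} U134={k} U234={k}
  U1234={k}
components per intersection:
  U1: {b,e,g,h,i,j,k} {c}
  U2: {a,b,e,f,g,h,i,j,k} {c}
  U3: {d,g,i,k}
  U4: {a,f,j,k} {c}
  U12: {b,e,g,h,i,j,k} {c}
  U13: {g,i,k}
  U14: {c} {j} {k}
  U23: {g,i,k}
  U24: {a,f,j,k} {c}
  U34: {k}
  U123: {g,i,k}
  U124: {c} {j} {k}
  U134: {k}
  U234: {k}
  U1234: {k}
C dims 7,10,6,1; δ0: rk 5, SNF 1^5; δ1: rk 5, SNF 1^5; δ2: rk 1, SNF 1^1
Ȟ^0 = (7 − 5) − 0 = 2, so Ȟ^0 ≅ Z^2
Ȟ^1 = (10 − 5) − 5 = 0, so Ȟ^1 ≅ 0
Ȟ^2 = (6 − 1) − 5 = 0, so Ȟ^2 ≅ 0

Ȟ^0 ≅ Z^2,  Ȟ^1 ≅ 0,  Ȟ^2 ≅ 0


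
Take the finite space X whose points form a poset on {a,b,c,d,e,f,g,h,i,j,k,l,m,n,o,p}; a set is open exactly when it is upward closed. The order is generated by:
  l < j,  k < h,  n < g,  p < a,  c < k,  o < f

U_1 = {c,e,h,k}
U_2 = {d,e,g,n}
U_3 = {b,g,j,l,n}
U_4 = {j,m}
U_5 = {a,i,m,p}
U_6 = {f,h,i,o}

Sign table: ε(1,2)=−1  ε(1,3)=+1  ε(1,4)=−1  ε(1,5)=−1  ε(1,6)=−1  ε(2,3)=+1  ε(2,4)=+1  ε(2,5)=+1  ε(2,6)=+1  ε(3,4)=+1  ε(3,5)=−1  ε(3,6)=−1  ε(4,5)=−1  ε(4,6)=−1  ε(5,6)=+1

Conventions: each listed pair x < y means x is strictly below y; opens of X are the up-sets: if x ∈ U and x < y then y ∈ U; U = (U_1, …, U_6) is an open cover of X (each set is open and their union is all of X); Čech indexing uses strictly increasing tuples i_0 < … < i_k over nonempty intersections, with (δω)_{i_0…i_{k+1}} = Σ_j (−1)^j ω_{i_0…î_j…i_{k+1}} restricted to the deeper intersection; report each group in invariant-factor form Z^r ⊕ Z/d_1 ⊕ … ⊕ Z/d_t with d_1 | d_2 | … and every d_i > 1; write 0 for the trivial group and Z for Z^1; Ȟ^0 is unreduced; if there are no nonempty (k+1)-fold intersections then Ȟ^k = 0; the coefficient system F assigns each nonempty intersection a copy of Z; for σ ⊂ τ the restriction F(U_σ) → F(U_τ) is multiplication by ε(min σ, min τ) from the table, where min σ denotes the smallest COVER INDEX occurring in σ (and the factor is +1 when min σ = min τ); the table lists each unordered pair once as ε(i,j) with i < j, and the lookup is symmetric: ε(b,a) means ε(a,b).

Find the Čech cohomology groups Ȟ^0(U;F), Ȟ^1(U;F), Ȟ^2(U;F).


Ȟ^0(U;F) ≅ 0, Ȟ^1(U;F) ≅ Z/2 and Ȟ^2(U;F) ≅ 0

nonempty overlaps:
  U12={e} U16={h} U23={g,n} U34={j} U45={m} U56={i}
C dims 6,6; δ0: rk 6, SNF 1^5·2
degree 0: 6−6−0 = 0 → Ȟ^0 ≅ 0
degree 1: 6−0−6 = 0 plus torsion [2] → Ȟ^1 ≅ Z/2
degree 2: 0−0−0 = 0 → Ȟ^2 ≅ 0


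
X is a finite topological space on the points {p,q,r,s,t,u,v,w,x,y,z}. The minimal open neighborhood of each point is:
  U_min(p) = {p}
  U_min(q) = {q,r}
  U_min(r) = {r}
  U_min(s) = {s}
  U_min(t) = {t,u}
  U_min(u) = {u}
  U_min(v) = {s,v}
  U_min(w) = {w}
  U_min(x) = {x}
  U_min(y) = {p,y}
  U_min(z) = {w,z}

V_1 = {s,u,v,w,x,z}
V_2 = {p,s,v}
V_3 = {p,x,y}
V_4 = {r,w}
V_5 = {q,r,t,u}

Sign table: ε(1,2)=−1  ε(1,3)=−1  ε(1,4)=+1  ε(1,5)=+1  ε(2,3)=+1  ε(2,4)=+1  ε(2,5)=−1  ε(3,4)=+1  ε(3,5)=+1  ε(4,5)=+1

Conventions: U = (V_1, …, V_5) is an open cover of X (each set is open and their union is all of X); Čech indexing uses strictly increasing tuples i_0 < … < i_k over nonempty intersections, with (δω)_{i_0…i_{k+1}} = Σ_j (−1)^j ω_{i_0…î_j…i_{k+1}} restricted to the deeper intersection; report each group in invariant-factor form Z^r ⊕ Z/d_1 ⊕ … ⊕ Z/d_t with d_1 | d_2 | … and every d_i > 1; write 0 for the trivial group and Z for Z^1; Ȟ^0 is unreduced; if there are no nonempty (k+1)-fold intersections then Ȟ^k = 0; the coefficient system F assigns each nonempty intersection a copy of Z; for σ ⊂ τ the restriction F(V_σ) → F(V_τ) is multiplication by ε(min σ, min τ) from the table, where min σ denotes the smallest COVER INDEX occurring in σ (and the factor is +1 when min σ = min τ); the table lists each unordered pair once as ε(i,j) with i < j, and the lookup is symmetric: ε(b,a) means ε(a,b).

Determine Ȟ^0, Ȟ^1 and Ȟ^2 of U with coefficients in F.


intersection data:
  V12={s,v} V13={x} V14={w} V15={u} V23={p} V45={r}
C dims 5,6; δ0: rk 4, SNF 1^4
Ȟ^0 = (5 − 4) − 0 = 1, so Ȟ^0 ≅ Z
Ȟ^1 = (6 − 0) − 4 = 2, so Ȟ^1 ≅ Z^2
Ȟ^2 = (0 − 0) − 0 = 0, so Ȟ^2 ≅ 0

Ȟ^0 = Z; Ȟ^1 = Z^2; Ȟ^2 = 0


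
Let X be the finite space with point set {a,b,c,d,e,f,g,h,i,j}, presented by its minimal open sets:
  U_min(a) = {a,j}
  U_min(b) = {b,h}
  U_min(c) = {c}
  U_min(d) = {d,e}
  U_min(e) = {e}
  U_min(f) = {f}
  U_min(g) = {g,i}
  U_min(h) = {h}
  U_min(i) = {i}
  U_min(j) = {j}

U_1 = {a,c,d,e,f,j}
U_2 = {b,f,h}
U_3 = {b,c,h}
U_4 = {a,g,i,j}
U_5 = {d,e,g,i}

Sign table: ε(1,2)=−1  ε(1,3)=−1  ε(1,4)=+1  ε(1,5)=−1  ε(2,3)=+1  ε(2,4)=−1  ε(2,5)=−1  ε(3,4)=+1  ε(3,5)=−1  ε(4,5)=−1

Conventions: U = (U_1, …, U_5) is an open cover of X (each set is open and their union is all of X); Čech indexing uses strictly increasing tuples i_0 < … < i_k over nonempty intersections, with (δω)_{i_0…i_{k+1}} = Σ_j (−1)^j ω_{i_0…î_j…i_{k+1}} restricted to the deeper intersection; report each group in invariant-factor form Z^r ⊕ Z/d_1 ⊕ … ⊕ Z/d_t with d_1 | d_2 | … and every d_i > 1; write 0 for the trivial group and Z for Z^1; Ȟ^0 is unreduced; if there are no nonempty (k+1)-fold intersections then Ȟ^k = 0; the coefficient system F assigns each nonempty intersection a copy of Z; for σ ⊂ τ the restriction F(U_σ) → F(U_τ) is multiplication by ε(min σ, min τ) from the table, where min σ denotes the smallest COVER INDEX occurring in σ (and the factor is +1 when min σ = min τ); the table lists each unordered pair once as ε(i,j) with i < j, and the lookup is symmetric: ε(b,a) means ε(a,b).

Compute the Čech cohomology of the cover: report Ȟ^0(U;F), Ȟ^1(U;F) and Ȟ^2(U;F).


nerve of the cover:
  U12={f} U13={c} U14={a,j} U15={d,e} U23={b,h} U45={g,i}
C dims 5,6; δ0: rk 4, SNF 1^4
Ȟ^0 = (5 − 4) − 0 = 1, so Ȟ^0 ≅ Z
Ȟ^1 = (6 − 0) − 4 = 2, so Ȟ^1 ≅ Z^2
Ȟ^2 = (0 − 0) − 0 = 0, so Ȟ^2 ≅ 0

Ȟ^0(U;F) ≅ Z, Ȟ^1(U;F) ≅ Z^2, Ȟ^2(U;F) ≅ 0


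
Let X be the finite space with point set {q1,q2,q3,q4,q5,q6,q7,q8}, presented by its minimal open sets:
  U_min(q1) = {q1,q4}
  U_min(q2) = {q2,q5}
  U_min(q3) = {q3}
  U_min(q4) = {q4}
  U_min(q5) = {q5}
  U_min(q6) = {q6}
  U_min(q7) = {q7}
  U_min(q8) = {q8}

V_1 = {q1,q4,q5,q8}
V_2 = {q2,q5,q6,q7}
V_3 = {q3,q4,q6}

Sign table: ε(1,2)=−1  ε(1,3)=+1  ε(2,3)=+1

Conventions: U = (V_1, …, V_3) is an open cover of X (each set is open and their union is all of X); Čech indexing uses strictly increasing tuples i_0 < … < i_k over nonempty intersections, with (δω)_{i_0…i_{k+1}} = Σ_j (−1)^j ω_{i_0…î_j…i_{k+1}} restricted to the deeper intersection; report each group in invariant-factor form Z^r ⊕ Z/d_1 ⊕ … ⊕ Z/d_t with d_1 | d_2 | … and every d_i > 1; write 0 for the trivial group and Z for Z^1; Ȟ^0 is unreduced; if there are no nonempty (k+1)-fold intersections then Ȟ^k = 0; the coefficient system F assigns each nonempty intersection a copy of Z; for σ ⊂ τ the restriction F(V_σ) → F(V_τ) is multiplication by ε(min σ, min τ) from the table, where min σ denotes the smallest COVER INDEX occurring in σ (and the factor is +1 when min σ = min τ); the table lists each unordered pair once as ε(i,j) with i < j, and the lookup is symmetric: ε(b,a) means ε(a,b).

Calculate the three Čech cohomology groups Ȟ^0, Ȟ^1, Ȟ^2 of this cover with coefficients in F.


nonempty intersections:
  V12={q5} V13={q4} V23={q6}
C dims 3,3; δ0: rk 3, SNF 1^2·2
Ȟ^0: (3−3)−0=0 ⇒ 0
Ȟ^1: (3−0)−3=0 plus torsion [2] ⇒ Z/2
Ȟ^2: (0−0)−0=0 ⇒ 0

Ȟ^0 ≅ 0, Ȟ^1 ≅ Z/2, Ȟ^2 ≅ 0


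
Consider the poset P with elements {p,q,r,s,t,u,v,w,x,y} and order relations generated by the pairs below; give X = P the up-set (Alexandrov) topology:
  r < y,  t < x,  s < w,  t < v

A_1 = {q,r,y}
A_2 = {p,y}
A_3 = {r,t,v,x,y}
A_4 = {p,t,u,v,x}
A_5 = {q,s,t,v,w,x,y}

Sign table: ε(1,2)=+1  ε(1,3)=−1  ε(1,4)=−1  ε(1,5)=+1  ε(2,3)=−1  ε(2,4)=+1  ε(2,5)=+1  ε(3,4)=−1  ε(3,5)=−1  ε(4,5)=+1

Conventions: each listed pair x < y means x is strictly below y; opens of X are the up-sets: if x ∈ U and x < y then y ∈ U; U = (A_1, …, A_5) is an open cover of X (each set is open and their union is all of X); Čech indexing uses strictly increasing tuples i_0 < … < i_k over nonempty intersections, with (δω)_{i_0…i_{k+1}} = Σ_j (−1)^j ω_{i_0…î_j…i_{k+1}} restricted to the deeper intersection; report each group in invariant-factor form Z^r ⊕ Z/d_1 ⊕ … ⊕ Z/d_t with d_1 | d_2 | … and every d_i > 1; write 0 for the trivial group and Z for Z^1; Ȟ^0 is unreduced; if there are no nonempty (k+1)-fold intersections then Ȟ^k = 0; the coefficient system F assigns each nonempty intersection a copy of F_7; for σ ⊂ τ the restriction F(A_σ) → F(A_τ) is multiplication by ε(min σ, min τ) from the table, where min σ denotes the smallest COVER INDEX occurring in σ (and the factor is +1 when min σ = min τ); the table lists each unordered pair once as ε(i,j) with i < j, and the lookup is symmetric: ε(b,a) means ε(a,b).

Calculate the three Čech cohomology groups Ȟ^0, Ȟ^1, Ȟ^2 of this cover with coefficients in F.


nerve of the cover:
  A12={y} A13={r,y} A15={q,y} A23={y} A24={p} A25={y} A34={t,v,x} A35={t,v,x,y} A45={t,v,x}
  A123={y} A125={y} A135={y} A235={y} A345={t,v,x}
  A1235={y}
C dims 5,9,5,1; δ0: rk_F7 4; δ1: rk_F7 4; δ2: rk_F7 1
Ȟ^0 = (5 − 4) − 0 = 1, so Ȟ^0 ≅ Z/7
Ȟ^1 = (9 − 4) − 4 = 1, so Ȟ^1 ≅ Z/7
Ȟ^2 = (5 − 1) − 4 = 0, so Ȟ^2 ≅ 0

Ȟ^0(U;F) ≅ Z/7; Ȟ^1(U;F) ≅ Z/7; Ȟ^2(U;F) ≅ 0


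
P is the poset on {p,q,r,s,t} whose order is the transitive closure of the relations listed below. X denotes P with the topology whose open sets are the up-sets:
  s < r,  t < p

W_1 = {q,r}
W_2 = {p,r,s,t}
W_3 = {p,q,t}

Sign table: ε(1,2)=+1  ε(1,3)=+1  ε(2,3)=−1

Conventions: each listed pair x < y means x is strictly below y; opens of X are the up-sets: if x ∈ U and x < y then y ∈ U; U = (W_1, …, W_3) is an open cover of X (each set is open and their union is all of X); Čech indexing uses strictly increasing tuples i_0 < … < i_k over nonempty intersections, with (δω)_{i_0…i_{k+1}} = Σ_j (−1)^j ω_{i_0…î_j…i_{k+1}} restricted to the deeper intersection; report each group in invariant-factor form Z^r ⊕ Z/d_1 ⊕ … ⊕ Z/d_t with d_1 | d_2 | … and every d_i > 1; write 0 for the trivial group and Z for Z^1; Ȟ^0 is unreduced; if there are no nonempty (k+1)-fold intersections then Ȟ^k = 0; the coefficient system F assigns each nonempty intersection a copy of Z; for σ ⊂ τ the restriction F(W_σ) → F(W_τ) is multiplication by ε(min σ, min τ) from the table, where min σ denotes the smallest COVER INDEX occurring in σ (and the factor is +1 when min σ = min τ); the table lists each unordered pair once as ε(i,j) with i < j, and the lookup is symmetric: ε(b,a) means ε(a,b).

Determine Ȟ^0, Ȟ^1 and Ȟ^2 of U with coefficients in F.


nerve of the cover:
  W12={r} W13={q} W23={p,t}
C dims 3,3; δ0: rk 3, SNF 1^2·2
Ȟ^0 = (3 − 3) − 0 = 0, so Ȟ^0 ≅ 0
Ȟ^1 = (3 − 0) − 3 = 0 plus torsion [2], so Ȟ^1 ≅ Z/2
Ȟ^2 = (0 − 0) − 0 = 0, so Ȟ^2 ≅ 0

Ȟ^0 = 0; Ȟ^1 = Z/2; Ȟ^2 = 0


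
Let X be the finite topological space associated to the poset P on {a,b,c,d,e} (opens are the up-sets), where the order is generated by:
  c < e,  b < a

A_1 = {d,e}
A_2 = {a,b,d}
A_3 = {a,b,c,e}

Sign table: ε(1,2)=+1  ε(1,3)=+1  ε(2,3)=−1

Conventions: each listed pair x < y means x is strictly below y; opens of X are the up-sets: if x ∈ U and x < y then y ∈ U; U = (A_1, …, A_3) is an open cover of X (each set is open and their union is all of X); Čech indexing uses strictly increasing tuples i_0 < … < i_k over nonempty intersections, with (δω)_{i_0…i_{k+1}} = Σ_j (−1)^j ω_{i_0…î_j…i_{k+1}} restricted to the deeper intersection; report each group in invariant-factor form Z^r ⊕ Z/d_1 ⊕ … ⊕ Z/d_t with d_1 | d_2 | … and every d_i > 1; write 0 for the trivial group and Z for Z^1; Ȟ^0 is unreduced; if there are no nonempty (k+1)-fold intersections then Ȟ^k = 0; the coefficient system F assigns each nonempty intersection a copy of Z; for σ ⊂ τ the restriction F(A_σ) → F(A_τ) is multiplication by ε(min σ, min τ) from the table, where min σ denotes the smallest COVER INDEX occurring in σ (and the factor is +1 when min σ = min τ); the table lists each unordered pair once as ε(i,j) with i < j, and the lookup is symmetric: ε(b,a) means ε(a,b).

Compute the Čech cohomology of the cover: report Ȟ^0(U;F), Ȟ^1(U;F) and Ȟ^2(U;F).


intersection data:
  A12={d} A13={e} A23={a,b}
C dims 3,3; δ0: rk 3, SNF 1^2·2
Ȟ^0 = (3 − 3) − 0 = 0, so Ȟ^0 ≅ 0
Ȟ^1 = (3 − 0) − 3 = 0 plus torsion [2], so Ȟ^1 ≅ Z/2
Ȟ^2 = (0 − 0) − 0 = 0, so Ȟ^2 ≅ 0

Ȟ^0 = 0, Ȟ^1 = Z/2, Ȟ^2 = 0


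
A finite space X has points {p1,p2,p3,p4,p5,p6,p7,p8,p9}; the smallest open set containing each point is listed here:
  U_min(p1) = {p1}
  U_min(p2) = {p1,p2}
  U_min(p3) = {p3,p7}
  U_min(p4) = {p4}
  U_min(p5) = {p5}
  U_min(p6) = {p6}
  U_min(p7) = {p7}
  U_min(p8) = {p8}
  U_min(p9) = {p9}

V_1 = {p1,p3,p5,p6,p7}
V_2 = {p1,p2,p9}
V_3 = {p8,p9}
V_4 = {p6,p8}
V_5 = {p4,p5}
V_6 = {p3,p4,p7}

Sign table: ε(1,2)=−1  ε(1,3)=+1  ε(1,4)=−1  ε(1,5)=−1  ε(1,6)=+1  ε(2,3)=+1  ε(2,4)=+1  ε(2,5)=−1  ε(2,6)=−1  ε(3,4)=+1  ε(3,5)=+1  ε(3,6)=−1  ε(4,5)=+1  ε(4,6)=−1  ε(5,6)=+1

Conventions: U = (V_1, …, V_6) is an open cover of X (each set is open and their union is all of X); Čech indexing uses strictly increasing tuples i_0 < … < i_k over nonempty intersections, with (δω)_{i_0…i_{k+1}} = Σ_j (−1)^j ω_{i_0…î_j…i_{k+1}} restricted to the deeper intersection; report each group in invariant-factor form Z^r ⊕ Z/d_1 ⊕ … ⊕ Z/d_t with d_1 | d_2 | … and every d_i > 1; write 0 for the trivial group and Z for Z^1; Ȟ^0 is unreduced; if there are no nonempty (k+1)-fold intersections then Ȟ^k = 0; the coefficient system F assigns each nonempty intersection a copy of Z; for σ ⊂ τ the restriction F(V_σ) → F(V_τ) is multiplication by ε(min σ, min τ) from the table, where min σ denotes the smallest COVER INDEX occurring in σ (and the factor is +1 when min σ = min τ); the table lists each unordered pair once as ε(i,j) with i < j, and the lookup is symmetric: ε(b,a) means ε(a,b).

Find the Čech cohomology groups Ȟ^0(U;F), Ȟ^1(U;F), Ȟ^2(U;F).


nerve simplices:
  V12={p1} V14={p6} V15={p5} V16={p3,p7} V23={p9} V34={p8} V56={p4}
C dims 6,7; δ0: rk 6, SNF 1^5·2
degree 0: 6−6−0 = 0 → Ȟ^0 ≅ 0
degree 1: 7−0−6 = 1 plus torsion [2] → Ȟ^1 ≅ Z ⊕ Z/2
degree 2: 0−0−0 = 0 → Ȟ^2 ≅ 0

Ȟ^0 ≅ 0; Ȟ^1 ≅ Z ⊕ Z/2; Ȟ^2 ≅ 0


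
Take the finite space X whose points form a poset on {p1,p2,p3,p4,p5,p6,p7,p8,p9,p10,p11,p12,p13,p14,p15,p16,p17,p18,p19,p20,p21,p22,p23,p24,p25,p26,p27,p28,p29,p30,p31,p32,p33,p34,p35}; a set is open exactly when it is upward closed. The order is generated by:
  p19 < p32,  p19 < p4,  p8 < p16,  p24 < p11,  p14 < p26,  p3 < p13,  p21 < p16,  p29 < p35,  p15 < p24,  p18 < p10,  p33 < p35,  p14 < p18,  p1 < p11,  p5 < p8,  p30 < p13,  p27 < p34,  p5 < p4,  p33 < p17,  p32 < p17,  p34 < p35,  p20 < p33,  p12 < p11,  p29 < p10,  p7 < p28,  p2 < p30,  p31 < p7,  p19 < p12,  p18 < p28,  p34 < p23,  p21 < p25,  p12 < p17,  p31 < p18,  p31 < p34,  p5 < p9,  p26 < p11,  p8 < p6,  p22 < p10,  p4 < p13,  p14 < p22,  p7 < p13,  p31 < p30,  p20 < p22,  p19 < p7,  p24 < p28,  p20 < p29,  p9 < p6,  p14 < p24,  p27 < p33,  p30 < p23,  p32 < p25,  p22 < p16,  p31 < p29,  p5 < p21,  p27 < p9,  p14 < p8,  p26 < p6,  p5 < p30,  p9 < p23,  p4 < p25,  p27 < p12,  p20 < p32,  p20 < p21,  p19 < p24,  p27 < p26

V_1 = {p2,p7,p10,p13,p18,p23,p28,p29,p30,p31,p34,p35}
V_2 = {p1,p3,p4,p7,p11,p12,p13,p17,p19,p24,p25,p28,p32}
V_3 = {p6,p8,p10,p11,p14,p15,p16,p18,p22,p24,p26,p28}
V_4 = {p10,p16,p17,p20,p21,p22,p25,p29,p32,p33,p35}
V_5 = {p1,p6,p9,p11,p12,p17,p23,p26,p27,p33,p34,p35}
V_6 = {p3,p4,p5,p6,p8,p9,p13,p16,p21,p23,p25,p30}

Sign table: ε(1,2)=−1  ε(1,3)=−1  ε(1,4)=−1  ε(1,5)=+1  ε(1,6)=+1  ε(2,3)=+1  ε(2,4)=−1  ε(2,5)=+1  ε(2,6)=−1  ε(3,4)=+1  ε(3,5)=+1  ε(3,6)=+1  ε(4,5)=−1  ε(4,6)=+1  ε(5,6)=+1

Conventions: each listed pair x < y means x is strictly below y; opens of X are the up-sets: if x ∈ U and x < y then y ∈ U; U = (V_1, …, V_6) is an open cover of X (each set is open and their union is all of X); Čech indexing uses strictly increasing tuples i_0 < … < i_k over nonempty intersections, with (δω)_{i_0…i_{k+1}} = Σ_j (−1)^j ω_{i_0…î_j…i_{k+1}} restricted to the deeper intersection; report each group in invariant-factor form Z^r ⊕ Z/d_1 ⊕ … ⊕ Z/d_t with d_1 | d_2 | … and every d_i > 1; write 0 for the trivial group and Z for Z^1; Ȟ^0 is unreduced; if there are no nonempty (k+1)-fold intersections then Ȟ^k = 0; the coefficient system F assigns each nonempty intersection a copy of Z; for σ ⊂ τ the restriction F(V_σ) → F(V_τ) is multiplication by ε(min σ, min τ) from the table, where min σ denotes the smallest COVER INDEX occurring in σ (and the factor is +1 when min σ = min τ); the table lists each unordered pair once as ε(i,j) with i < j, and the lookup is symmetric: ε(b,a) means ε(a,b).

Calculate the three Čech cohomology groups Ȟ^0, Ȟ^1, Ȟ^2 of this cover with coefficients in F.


Ȟ^0 = 0, Ȟ^1 = Z/2 and Ȟ^2 = Z

cover nerve:
  V12={p7,p13,p28} V13={p10,p18,p28} V14={p10,p29,p35} V15={p23,p34,p35} V16={p13,p23,p30} V23={p11,p24,p28} V24={p17,p25,p32} V25={p1,p11,p12,p17} V26={p3,p4,p13,p25} V34={p10,p16,p22} V35={p6,p11,p26} V36={p6,p8,p16} V45={p17,p33,p35} V46={p16,p21,p25} V56={p6,p9,p23}
  V123={p28} V126={p13} V134={p10} V145={p35} V156={p23} V235={p11} V245={p17} V246={p25} V346={p16} V356={p6}
C dims 6,15,10; δ0: rk 6, SNF 1^5·2; δ1: rk 9, SNF 1^9
Ȟ^0: (6−6)−0=0 ⇒ 0
Ȟ^1: (15−9)−6=0 plus torsion [2] ⇒ Z/2
Ȟ^2: (10−0)−9=1 ⇒ Z


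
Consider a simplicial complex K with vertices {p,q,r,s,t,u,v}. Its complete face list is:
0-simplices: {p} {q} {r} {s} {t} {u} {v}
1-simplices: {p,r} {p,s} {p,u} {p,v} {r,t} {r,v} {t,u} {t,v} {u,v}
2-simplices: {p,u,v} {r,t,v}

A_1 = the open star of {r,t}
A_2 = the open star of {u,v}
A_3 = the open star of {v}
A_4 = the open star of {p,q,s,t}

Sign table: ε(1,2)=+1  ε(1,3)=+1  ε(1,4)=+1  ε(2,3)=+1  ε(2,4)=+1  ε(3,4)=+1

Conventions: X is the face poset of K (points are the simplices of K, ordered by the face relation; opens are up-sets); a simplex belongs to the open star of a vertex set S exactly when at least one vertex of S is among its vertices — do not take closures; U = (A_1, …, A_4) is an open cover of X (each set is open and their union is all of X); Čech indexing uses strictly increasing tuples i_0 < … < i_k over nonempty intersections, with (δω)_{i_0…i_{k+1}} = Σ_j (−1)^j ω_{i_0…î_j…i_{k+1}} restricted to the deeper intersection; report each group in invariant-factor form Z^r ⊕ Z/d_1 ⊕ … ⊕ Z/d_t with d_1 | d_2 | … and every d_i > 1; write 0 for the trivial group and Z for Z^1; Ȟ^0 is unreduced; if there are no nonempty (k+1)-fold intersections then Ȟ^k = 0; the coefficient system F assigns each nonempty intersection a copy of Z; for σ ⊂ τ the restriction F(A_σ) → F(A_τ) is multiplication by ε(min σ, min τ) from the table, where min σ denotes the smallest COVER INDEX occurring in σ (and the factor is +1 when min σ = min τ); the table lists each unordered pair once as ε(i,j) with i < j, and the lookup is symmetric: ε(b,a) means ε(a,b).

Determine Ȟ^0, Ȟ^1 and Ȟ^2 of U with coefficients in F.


nonempty intersections:
  A1={{r},{t},{p,r},{r,t},{r,v},{t,u},{t,v},{r,t,v}} A2={{u},{v},{p,u},{p,v},{r,v},{t,u},{t,v},{u,v},{p,u,v},{r,t,v}} A3={{v},{p,v},{r,v},{t,v},{u,v},{p,u,v},{r,t,v}} A4={{p},{q},{s},{t},{p,r},{p,s},{p,u},{p,v},{r,t},{t,u},{t,v},{p,u,v},{r,t,v}}
  A12={{r,v},{t,u},{t,v},{r,t,v}} A13={{r,v},{t,v},{r,t,v}} A14={{t},{p,r},{r,t},{t,u},{t,v},{r,t,v}} A23={{v},{p,v},{r,v},{t,v},{u,v},{p,u,v},{r,t,v}} A24={{p,u},{p,v},{t,u},{t,v},{p,u,v},{r,t,v}} A34={{p,v},{t,v},{p,u,v},{r,t,v}}
  A123={{r,v},{t,v},{r,t,v}} A124={{t,u},{t,v},{r,t,v}} A134={{t,v},{r,t,v}} A234={{p,v},{t,v},{p,u,v},{r,t,v}}
  A1234={{t,v},{r,t,v}}
C dims 4,6,4,1; δ0: rk 3, SNF 1^3; δ1: rk 3, SNF 1^3; δ2: rk 1, SNF 1^1
Ȟ^0: (4−3)−0=1 ⇒ Z
Ȟ^1: (6−3)−3=0 ⇒ 0
Ȟ^2: (4−1)−3=0 ⇒ 0

Ȟ^0(U;F) ≅ Z, Ȟ^1(U;F) ≅ 0, Ȟ^2(U;F) ≅ 0
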